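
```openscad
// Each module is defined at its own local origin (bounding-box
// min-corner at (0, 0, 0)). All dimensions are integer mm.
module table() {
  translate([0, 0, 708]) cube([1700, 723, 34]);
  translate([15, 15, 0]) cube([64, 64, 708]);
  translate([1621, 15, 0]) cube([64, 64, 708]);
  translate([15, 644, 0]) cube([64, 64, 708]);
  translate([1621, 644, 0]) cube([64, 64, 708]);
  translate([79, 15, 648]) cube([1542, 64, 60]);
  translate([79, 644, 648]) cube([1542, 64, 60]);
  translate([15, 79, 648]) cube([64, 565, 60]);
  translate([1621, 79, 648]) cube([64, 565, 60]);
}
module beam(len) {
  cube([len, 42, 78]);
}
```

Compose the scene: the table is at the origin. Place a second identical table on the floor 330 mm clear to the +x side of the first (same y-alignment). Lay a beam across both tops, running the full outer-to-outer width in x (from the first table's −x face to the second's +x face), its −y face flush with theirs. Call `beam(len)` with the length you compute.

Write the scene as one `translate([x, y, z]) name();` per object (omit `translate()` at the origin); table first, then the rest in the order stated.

table();
translate([2030, 0, 0]) table();
translate([0, 0, 742]) beam(3730);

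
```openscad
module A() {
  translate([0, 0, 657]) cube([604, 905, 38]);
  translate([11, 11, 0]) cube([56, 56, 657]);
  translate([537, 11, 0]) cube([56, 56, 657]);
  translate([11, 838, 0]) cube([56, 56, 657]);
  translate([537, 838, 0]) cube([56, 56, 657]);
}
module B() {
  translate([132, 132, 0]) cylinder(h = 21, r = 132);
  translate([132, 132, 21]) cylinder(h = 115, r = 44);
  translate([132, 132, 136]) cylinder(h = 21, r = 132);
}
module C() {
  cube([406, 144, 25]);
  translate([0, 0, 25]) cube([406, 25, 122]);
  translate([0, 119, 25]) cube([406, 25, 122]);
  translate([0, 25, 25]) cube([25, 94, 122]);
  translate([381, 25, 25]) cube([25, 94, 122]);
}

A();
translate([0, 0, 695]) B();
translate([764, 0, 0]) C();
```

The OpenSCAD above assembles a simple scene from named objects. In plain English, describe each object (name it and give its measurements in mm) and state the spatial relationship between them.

A is a table with a 604×905 mm rectangular top, 38 mm thick, top surface at z = 695 mm, supported by four 56×56 mm square legs, each inset 11 mm from the nearest pair of top edges, running from the floor.

B is a spool: two coaxial disc flanges of radius 132 mm and thickness 21 mm, joined by a core cylinder of radius 44 mm and height 115 mm. The lower flange rests on z = 0 and the three cylinders share a vertical axis.

C is an open-topped rectangular box: outside dimensions 406×144×147 mm, with a uniform wall and base thickness of 25 mm. The base is a full 406×144 slab on the floor; four walls sit on top of the base. The front and back walls (the −y and +y sides) span the full width; the two side walls fit between them.

The spool is on top of the table. The open box is on the floor beside the table on its +x side.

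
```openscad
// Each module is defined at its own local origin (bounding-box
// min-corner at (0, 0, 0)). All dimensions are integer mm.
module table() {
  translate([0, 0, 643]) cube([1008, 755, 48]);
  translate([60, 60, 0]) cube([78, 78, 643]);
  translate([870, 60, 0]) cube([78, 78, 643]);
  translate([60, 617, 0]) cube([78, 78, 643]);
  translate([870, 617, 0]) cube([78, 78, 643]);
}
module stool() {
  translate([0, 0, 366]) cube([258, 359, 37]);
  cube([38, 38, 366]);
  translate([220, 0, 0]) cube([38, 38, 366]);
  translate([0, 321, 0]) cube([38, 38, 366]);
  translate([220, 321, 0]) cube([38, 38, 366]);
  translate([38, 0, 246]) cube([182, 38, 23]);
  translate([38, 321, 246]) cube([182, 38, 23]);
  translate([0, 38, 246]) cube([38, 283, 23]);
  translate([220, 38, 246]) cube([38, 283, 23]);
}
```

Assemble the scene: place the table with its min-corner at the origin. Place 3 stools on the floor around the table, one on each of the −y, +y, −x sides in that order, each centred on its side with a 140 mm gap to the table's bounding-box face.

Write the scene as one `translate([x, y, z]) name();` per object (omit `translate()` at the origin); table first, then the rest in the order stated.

table();
translate([375, -499, 0]) stool();
translate([375, 895, 0]) stool();
translate([-398, 198, 0]) stool();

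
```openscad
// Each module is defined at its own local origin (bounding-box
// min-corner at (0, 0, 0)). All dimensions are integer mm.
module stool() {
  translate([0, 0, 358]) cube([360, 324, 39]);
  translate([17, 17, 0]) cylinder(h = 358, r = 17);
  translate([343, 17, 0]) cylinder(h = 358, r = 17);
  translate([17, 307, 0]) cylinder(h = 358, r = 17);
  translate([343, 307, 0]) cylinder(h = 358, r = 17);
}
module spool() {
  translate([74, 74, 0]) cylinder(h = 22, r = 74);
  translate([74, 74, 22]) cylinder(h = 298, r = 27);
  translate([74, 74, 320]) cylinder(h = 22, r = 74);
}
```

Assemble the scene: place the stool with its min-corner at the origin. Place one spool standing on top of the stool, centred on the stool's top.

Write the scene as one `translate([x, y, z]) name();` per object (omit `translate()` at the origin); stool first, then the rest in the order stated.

stool();
translate([106, 88, 397]) spool();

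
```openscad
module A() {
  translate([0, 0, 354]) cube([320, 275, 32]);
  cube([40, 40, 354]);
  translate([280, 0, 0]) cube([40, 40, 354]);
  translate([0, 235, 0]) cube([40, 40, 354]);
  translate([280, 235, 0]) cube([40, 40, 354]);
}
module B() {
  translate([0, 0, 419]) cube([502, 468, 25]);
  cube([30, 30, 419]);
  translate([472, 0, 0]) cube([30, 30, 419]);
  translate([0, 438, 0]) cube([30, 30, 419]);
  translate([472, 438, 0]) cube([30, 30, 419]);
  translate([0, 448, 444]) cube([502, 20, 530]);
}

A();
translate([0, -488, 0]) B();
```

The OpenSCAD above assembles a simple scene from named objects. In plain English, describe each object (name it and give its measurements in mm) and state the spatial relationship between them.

A is a four-legged stool. The seat is a 320×275×32 mm slab whose top surface is at z = 386 mm; four square legs, each 40×40 mm in cross-section, run from the floor (z = 0) to the underside of the seat, each flush with a corner of the seat.

B is a chair. The seat is a 502×468×25 mm slab with its top at z = 444 mm, on four 30×30 mm corner legs (flush with the seat edges, standing on z = 0). A flat backrest 20 mm thick, 530 mm tall, spans the full seat width and rises from the seat top along its +y edge, rear face flush with the rear of the seat.

The chair is on the floor beside the stool on its −y side.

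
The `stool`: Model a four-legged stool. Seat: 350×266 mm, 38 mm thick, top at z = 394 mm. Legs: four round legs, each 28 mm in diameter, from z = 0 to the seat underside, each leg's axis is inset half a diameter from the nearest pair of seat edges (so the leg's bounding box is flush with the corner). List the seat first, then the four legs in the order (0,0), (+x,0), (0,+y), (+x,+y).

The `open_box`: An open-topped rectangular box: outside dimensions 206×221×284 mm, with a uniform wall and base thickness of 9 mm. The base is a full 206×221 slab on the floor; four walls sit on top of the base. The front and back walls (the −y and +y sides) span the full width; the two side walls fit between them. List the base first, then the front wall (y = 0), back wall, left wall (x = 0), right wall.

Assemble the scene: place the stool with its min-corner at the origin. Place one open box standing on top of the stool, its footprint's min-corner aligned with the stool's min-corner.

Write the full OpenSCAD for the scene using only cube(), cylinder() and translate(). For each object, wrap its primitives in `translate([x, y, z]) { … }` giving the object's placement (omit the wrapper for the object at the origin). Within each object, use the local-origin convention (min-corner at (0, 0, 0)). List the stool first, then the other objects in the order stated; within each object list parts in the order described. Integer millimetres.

translate([0, 0, 356]) cube([350, 266, 38]);
translate([14, 14, 0]) cylinder(h = 356, r = 14);
translate([336, 14, 0]) cylinder(h = 356, r = 14);
translate([14, 252, 0]) cylinder(h = 356, r = 14);
translate([336, 252, 0]) cylinder(h = 356, r = 14);
translate([0, 0, 394]) {
  cube([206, 221, 9]);
  translate([0, 0, 9]) cube([206, 9, 275]);
  translate([0, 212, 9]) cube([206, 9, 275]);
  translate([0, 9, 9]) cube([9, 203, 275]);
  translate([197, 9, 9]) cube([9, 203, 275]);
}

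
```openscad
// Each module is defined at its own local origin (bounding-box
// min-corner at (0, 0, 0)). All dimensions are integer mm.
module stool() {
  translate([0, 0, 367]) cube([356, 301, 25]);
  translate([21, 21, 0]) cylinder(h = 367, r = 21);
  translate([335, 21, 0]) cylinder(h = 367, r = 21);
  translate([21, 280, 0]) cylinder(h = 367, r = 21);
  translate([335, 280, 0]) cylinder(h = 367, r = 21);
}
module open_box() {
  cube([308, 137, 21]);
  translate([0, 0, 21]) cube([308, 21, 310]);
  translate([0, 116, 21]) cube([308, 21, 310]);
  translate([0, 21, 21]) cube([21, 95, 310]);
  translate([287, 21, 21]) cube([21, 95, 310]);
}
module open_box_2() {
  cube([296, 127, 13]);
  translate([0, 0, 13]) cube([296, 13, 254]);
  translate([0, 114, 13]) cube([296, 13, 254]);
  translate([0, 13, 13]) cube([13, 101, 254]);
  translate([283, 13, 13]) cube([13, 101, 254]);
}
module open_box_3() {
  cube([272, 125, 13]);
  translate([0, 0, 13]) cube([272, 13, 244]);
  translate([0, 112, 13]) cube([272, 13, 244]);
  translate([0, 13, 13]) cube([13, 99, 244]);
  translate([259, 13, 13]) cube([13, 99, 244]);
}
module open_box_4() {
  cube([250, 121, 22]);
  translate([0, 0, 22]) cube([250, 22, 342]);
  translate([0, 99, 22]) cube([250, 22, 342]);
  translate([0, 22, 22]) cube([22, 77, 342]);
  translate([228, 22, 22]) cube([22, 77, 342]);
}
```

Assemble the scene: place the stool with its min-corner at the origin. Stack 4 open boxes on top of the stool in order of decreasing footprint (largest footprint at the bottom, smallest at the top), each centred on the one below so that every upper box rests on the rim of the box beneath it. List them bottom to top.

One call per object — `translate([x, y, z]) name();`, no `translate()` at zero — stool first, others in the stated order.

stool();
translate([24, 82, 392]) open_box();
translate([30, 87, 723]) open_box_2();
translate([42, 88, 990]) open_box_3();
translate([53, 90, 1247]) open_box_4();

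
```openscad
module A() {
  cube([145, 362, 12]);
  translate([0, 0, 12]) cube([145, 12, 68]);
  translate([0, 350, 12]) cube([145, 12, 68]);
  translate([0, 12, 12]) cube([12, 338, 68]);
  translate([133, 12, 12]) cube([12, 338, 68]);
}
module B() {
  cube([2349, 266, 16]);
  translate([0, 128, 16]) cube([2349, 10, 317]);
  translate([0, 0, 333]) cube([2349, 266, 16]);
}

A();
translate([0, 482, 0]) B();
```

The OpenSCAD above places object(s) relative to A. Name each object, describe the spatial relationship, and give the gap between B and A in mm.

A is an open box. B is an I-beam. The I-beam is on the floor beside the open box on its +y side. The gap between the I-beam and the open box is 120 mm.

The I-beam's nearest face is 120 mm from the open box's +y face.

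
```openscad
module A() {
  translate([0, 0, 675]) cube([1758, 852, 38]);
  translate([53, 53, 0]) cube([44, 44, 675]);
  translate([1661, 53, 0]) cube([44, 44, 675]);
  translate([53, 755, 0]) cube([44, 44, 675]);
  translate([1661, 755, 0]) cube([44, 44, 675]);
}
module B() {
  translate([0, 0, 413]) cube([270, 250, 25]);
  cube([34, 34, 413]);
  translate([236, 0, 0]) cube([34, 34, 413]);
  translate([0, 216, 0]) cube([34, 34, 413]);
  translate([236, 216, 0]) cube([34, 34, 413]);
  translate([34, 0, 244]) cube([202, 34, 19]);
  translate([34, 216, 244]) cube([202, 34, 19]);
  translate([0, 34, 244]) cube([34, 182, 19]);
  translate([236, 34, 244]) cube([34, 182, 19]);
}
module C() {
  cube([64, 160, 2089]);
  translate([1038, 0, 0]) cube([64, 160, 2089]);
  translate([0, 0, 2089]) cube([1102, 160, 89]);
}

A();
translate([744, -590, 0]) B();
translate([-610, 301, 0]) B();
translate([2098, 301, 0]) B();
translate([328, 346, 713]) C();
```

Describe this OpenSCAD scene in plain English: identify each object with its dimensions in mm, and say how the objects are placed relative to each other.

A is a rectangular dining table. The top is 1758×852×38 mm with its upper surface at z = 713 mm. It stands on four 44×44 mm square legs, each inset 53 mm from the nearest pair of top edges, running from the floor to the underside of the top.

B is a simple wooden stool: a rectangular seat 270 mm (x) by 250 mm (y), 25 mm thick, top face at z = 438 mm, on four square legs, each 34×34 mm in cross-section. The legs rest on z = 0, each flush with a corner of the seat. Four stretchers, 34 mm wide and 19 mm tall, connect adjacent legs with their undersides at z = 244 mm, each running between the inner faces of the legs it joins and aligned with the legs' outer faces on the other axis.

C is a door frame. The clear opening is 974 mm wide and 2089 mm high. Two 64 mm wide jambs, 160 mm deep, stand either side of the opening from the floor to the top of the opening. A 89 mm thick head sits across the top of both jambs, spanning the full outside width of the frame.

Three stools sit around the table at the −y, −x, +x sides. The door frame is on top of the table, centred.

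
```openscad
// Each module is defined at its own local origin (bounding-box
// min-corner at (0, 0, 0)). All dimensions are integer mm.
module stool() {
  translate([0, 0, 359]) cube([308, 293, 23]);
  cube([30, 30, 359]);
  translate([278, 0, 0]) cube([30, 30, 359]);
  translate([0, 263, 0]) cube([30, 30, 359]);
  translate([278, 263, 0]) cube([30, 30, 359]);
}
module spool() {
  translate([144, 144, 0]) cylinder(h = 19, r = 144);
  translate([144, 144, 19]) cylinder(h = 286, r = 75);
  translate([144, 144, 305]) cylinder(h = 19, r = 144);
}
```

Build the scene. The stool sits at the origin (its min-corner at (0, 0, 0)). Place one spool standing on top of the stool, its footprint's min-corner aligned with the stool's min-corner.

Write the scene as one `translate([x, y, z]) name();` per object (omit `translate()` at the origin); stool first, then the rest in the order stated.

stool();
translate([0, 0, 382]) spool();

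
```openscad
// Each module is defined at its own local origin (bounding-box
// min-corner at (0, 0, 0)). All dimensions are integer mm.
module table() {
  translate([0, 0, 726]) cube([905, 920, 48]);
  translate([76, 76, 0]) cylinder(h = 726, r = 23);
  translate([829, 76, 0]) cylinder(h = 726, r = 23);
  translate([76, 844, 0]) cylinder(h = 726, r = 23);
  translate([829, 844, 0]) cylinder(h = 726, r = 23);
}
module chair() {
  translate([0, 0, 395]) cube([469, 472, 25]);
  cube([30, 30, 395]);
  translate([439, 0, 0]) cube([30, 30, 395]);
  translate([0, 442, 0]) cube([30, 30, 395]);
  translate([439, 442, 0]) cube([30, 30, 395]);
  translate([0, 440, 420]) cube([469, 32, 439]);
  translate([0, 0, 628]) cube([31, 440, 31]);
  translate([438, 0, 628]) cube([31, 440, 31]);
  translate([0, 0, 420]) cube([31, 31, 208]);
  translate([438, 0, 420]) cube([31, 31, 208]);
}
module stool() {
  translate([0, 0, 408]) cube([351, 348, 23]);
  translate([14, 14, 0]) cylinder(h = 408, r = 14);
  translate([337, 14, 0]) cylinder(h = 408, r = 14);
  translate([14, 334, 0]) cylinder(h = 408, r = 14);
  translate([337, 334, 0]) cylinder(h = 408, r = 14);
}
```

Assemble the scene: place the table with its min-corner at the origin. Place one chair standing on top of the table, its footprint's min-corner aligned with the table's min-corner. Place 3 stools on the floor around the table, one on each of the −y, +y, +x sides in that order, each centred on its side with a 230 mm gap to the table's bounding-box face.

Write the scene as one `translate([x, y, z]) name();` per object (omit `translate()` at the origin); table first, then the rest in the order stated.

table();
translate([0, 0, 774]) chair();
translate([277, -578, 0]) stool();
translate([277, 1150, 0]) stool();
translate([1135, 286, 0]) stool();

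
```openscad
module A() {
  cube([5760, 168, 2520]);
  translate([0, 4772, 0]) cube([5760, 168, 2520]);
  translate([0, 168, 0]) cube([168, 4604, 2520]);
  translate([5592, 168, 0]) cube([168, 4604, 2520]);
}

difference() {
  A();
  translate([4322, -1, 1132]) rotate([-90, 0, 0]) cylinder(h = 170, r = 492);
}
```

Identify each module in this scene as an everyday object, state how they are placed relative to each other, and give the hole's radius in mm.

A is a house frame. The house frame has a circular hole through its front wall. The hole's radius is 492 mm.

The subtracted cylinder has r = 492 mm.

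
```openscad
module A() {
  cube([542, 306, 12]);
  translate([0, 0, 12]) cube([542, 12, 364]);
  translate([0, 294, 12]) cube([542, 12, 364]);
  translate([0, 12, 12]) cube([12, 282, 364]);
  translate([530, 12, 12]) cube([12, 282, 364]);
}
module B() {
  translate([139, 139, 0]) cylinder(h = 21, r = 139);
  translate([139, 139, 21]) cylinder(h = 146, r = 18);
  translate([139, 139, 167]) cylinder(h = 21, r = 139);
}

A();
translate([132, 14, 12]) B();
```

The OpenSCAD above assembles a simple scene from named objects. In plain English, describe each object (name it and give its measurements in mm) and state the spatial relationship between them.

A is an open storage box with external size 542×306×376 mm and wall thickness 12 mm (the base is also 12 mm thick). The base covers the whole footprint; the four walls stand on the base, with the y-facing walls full-width and the x-facing walls fitting between their inner faces.

B is a spool: two coaxial disc flanges of radius 139 mm and thickness 21 mm, joined by a core cylinder of radius 18 mm and height 146 mm. The lower flange rests on z = 0 and the three cylinders share a vertical axis.

The spool sits inside the open box, centred.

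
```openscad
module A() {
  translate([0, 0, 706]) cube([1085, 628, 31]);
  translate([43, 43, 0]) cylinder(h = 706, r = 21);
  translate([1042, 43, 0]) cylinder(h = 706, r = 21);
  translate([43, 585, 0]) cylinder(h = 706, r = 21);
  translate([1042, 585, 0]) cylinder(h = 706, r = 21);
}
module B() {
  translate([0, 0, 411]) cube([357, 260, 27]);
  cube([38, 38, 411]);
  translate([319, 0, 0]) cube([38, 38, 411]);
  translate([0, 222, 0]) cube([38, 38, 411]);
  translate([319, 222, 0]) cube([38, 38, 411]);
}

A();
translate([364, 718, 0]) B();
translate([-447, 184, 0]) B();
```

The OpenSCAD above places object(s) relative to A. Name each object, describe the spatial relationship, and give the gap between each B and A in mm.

Each stool's nearest face is 90 mm from the table's bounding box.

A is a table. B is a stool. Two stools sit around the table at the +y, −x sides. The gap between each stool and the table is 90 mm.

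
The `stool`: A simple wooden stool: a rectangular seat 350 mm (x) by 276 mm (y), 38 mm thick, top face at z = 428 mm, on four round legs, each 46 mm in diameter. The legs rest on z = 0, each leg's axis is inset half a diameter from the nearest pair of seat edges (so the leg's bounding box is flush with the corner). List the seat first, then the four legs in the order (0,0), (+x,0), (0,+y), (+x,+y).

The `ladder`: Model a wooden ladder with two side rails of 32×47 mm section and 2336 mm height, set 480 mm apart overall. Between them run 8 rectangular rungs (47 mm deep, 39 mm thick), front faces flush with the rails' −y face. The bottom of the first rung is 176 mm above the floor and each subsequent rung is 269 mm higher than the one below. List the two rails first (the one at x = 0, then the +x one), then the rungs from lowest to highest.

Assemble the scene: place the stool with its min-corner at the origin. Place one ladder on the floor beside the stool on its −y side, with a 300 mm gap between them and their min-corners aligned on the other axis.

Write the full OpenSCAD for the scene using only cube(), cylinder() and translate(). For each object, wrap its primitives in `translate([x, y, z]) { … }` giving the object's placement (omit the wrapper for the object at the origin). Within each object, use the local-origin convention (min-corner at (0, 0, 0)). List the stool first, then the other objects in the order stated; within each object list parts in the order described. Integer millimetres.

translate([0, 0, 390]) cube([350, 276, 38]);
translate([23, 23, 0]) cylinder(h = 390, r = 23);
translate([327, 23, 0]) cylinder(h = 390, r = 23);
translate([23, 253, 0]) cylinder(h = 390, r = 23);
translate([327, 253, 0]) cylinder(h = 390, r = 23);
translate([0, -347, 0]) {
  cube([32, 47, 2336]);
  translate([448, 0, 0]) cube([32, 47, 2336]);
  translate([32, 0, 176]) cube([416, 47, 39]);
  translate([32, 0, 445]) cube([416, 47, 39]);
  translate([32, 0, 714]) cube([416, 47, 39]);
  translate([32, 0, 983]) cube([416, 47, 39]);
  translate([32, 0, 1252]) cube([416, 47, 39]);
  translate([32, 0, 1521]) cube([416, 47, 39]);
  translate([32, 0, 1790]) cube([416, 47, 39]);
  translate([32, 0, 2059]) cube([416, 47, 39]);
}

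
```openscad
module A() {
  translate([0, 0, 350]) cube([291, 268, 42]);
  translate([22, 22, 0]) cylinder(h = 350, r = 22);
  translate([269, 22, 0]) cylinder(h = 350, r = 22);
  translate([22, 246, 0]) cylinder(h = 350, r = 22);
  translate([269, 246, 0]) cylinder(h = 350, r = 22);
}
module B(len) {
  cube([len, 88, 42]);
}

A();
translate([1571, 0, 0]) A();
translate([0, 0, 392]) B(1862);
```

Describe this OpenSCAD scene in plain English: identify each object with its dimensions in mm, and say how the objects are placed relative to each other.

A is a four-legged stool. The seat is a 291×268×42 mm slab whose top surface is at z = 392 mm; four round legs, each 44 mm in diameter, run from the floor (z = 0) to the underside of the seat, each leg's axis is inset half a diameter from the nearest pair of seat edges (so the leg's bounding box is flush with the corner).

B is a rectangular beam 1862 mm long (x), 88 mm deep (y), 42 mm thick (z).

The beam spans the tops of two stools placed 1280 mm apart, resting at z = 392 mm.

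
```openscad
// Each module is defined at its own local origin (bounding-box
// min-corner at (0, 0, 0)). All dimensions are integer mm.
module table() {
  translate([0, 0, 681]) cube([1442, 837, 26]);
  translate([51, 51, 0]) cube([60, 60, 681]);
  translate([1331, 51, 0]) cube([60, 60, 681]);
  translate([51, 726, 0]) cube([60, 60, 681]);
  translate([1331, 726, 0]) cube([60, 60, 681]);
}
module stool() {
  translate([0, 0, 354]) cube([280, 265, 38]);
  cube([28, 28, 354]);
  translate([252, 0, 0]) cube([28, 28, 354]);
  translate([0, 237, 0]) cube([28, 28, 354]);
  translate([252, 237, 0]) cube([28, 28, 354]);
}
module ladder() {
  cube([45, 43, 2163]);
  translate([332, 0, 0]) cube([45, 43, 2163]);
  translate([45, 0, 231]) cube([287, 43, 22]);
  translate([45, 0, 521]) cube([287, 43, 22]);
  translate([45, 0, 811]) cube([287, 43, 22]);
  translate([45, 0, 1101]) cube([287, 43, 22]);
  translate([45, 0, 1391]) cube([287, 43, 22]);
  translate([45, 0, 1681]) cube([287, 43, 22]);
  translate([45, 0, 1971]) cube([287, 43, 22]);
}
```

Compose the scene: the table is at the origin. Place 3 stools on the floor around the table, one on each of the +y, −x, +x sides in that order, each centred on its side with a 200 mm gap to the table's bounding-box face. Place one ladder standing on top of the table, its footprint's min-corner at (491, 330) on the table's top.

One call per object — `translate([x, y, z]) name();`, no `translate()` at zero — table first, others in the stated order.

table();
translate([581, 1037, 0]) stool();
translate([-480, 286, 0]) stool();
translate([1642, 286, 0]) stool();
translate([491, 330, 707]) ladder();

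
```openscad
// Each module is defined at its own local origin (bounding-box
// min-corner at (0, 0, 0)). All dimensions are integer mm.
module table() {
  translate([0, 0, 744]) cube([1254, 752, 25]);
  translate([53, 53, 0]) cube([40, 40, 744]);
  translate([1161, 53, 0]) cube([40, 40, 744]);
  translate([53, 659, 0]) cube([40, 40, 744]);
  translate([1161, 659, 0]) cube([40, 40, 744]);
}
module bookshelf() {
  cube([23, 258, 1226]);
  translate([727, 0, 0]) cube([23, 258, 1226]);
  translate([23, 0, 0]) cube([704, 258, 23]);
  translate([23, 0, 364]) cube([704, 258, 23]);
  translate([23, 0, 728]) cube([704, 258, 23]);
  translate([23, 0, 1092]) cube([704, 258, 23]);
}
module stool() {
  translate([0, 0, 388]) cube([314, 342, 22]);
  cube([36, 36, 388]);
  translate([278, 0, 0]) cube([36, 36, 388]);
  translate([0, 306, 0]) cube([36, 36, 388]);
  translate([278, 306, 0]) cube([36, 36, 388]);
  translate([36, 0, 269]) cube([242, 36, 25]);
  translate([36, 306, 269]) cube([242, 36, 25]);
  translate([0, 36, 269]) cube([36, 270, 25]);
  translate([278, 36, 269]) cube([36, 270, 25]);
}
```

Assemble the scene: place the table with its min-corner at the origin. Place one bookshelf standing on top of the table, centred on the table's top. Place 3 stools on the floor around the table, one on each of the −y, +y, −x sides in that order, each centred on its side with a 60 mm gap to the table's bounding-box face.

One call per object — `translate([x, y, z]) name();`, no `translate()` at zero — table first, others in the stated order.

table();
translate([252, 247, 769]) bookshelf();
translate([470, -402, 0]) stool();
translate([470, 812, 0]) stool();
translate([-374, 205, 0]) stool();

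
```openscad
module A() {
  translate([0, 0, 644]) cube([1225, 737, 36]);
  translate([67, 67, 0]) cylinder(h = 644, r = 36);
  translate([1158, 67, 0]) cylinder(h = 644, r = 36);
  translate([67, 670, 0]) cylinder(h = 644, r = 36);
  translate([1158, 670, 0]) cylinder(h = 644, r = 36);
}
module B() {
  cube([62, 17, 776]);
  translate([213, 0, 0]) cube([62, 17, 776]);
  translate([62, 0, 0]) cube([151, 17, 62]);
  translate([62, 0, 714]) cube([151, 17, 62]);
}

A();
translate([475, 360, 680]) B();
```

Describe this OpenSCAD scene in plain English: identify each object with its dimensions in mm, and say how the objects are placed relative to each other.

A is a table: top 1225 mm (x) × 737 mm (y), 36 mm thick, upper face at z = 680 mm, on four round legs of 72 mm diameter, each leg's bounding box inset 31 mm from the nearest pair of top edges, running from z = 0 to the bottom of the top.

B is a rectangular picture frame lying in the x–z plane (depth along y). The opening is 151 mm wide (x) by 652 mm tall (z), surrounded by a border 62 mm wide on all four sides. The frame is 17 mm deep and is made of two full-height vertical stiles with two horizontal rails fitted between them.

The picture frame is on top of the table, centred.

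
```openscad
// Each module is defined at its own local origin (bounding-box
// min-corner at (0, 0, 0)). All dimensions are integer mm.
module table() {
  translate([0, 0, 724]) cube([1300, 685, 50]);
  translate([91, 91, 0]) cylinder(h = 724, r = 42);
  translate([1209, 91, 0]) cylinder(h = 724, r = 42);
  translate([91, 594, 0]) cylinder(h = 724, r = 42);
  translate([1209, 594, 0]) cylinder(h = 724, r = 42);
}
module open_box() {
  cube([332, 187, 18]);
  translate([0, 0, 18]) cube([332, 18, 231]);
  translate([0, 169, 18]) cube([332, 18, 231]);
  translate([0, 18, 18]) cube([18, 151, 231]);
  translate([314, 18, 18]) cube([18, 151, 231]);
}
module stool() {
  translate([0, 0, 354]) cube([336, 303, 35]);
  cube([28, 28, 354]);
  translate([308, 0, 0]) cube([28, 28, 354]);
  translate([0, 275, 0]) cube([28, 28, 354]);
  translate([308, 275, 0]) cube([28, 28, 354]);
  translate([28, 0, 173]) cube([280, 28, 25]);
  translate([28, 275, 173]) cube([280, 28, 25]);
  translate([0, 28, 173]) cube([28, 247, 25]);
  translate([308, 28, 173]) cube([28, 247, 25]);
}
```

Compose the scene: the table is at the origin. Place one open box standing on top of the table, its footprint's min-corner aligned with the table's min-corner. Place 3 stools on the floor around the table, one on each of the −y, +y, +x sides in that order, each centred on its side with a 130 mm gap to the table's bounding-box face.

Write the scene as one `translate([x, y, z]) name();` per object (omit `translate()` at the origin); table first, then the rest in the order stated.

table();
translate([0, 0, 774]) open_box();
translate([482, -433, 0]) stool();
translate([482, 815, 0]) stool();
translate([1430, 191, 0]) stool();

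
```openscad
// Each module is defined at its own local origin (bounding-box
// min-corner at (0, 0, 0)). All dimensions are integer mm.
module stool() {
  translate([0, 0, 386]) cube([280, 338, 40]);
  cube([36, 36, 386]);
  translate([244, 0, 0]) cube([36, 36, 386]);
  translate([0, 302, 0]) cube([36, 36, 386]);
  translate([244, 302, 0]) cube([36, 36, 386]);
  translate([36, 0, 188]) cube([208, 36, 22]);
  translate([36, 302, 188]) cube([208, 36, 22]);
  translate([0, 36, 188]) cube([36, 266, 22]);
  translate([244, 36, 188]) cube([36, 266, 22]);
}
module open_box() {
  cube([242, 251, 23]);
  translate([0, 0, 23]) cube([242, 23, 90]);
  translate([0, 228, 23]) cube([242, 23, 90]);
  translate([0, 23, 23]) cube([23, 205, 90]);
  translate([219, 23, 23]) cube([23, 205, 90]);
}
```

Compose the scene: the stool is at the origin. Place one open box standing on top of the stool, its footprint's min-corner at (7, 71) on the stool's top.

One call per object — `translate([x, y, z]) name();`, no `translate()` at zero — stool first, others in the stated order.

stool();
translate([7, 71, 426]) open_box();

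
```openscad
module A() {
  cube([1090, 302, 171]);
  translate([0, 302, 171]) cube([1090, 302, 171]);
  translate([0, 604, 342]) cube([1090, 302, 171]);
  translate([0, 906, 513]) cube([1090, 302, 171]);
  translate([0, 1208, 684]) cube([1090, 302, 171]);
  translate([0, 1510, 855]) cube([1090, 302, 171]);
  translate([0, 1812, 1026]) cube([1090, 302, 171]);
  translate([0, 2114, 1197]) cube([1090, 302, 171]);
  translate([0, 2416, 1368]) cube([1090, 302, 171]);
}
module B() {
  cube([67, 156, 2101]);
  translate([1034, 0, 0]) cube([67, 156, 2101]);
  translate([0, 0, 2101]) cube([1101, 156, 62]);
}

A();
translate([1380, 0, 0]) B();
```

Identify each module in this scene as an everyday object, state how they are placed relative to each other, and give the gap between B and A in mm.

The door frame's nearest face is 290 mm from the staircase's +x face.

A is a staircase. B is a door frame. The door frame is on the floor beside the staircase on its +x side. The gap between the door frame and the staircase is 290 mm.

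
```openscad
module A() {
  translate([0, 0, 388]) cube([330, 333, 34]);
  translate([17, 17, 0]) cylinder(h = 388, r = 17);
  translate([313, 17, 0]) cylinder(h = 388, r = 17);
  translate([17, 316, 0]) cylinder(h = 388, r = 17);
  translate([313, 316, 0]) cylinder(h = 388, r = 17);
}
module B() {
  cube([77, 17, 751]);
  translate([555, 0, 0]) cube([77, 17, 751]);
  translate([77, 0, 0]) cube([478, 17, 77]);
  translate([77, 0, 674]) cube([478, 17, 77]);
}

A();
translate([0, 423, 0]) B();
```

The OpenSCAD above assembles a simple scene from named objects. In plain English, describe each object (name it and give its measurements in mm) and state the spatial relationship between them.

A is a four-legged stool. The seat is 330×333 mm, 34 mm thick, top at z = 422 mm. It stands on four round legs, each 34 mm in diameter, from z = 0 to the seat underside, each leg's axis is inset half a diameter from the nearest pair of seat edges (so the leg's bounding box is flush with the corner).

B is a rectangular picture frame lying in the x–z plane (depth along y). The opening is 478 mm wide (x) by 597 mm tall (z), surrounded by a border 77 mm wide on all four sides. The frame is 17 mm deep and is made of two full-height vertical stiles with two horizontal rails fitted between them.

The picture frame is on the floor beside the stool on its +y side.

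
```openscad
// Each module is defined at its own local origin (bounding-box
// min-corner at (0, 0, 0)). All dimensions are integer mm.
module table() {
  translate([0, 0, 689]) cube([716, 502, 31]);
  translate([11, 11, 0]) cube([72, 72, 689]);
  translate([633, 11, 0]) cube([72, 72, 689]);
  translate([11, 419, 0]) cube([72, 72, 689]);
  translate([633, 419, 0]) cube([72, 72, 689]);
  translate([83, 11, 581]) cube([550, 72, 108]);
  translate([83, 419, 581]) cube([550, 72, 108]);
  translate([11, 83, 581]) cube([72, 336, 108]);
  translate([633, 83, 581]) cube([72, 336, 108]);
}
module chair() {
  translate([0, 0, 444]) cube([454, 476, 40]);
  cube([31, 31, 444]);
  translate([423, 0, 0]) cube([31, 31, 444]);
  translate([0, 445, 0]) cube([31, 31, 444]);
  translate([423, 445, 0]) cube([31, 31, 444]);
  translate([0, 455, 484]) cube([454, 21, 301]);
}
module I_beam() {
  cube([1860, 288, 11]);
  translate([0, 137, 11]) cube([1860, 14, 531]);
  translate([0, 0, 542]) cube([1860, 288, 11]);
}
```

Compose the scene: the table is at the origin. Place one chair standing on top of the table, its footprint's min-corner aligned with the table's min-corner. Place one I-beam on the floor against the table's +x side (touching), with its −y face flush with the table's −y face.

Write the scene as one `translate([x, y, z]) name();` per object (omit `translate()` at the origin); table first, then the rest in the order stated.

table();
translate([0, 0, 720]) chair();
translate([716, 0, 0]) I_beam();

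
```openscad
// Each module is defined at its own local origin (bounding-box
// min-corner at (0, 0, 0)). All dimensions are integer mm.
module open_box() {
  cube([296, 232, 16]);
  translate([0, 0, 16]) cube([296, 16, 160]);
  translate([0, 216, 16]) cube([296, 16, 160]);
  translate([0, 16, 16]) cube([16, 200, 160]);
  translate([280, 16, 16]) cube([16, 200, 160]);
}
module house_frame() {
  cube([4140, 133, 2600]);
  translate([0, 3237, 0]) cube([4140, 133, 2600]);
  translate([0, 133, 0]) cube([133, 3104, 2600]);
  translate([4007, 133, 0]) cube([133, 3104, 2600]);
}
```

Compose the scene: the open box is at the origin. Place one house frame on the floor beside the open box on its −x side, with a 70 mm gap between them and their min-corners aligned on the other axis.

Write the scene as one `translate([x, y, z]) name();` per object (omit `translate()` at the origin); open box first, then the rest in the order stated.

open_box();
translate([-4210, 0, 0]) house_frame();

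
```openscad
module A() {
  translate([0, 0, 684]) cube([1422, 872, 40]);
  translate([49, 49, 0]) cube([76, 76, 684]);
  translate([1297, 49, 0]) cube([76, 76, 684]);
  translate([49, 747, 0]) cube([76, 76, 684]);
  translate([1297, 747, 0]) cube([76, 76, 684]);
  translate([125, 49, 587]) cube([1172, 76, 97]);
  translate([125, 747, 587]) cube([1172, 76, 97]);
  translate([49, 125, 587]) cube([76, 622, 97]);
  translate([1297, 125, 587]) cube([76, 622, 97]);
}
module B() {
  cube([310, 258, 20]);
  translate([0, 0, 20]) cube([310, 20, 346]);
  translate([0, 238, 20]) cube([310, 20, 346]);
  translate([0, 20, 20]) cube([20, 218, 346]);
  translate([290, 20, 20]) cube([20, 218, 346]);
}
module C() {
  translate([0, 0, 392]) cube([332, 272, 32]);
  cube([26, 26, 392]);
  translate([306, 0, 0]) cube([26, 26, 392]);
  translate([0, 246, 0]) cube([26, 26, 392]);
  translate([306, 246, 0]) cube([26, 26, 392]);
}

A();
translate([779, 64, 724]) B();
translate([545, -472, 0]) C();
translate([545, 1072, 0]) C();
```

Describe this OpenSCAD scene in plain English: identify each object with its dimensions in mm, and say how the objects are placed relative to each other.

A is a rectangular dining table. The top is 1422×872×40 mm with its upper surface at z = 724 mm. It stands on four 76×76 mm square legs, each inset 49 mm from the nearest pair of top edges, running from the floor to the underside of the top. Four apron rails, 76 mm thick and 97 mm tall, run between adjacent legs with their top edges flush with the underside of the top and their outer faces flush with the legs' outer faces.

B is an open-topped rectangular box: outside dimensions 310×258×366 mm, with a uniform wall and base thickness of 20 mm. The base is a full 310×258 slab on the floor; four walls sit on top of the base. The front and back walls (the −y and +y sides) span the full width; the two side walls fit between them.

C is a four-legged stool. The seat is a 332×272×32 mm slab whose top surface is at z = 424 mm; four square legs, each 26×26 mm in cross-section, run from the floor (z = 0) to the underside of the seat, each flush with a corner of the seat.

The open box is on top of the table. Two stools sit around the table at the −y, +y sides.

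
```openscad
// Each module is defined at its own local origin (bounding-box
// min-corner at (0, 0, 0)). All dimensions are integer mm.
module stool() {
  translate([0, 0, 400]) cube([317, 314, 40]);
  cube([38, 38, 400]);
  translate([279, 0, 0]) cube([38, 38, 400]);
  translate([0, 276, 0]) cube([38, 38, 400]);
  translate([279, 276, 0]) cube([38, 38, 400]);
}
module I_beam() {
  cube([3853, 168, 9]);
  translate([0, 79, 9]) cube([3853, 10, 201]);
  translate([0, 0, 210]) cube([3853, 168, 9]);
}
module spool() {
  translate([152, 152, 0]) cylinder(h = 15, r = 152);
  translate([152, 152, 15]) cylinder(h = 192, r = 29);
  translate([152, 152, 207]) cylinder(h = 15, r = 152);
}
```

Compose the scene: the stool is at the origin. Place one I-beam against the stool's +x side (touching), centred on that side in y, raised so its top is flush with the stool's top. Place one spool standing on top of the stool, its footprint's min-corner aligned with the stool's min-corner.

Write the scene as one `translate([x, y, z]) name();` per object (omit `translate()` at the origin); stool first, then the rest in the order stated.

stool();
translate([317, 73, 221]) I_beam();
translate([0, 0, 440]) spool();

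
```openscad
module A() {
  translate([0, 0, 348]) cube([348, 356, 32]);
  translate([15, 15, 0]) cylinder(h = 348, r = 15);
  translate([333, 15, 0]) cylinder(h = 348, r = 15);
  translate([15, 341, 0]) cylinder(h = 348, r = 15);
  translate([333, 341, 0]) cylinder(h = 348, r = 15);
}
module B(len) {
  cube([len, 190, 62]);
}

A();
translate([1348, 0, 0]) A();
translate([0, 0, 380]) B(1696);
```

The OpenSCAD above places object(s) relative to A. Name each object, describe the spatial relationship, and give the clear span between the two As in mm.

Second stool starts at x = 1348; first ends at x = 348; clear span = 1348 − 348 = 1000 mm.

A is a stool. B is a beam. A beam spans the tops of two stools. The clear span between the two stools is 1000 mm.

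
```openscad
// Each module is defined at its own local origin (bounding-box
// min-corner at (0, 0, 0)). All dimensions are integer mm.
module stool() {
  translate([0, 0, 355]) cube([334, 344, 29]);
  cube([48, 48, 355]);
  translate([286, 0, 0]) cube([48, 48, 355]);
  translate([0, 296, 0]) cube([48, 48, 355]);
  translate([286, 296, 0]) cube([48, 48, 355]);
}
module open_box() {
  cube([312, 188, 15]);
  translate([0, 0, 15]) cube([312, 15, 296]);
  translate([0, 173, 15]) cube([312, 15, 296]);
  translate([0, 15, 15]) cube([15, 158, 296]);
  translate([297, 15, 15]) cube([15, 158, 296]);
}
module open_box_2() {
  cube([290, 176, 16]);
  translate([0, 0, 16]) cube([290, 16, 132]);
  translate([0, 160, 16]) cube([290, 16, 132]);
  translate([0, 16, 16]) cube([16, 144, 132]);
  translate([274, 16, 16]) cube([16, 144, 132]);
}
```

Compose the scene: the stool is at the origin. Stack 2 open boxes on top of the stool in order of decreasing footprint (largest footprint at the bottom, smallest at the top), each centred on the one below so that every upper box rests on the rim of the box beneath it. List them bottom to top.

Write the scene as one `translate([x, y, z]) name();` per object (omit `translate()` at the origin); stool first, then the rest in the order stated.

stool();
translate([11, 78, 384]) open_box();
translate([22, 84, 695]) open_box_2();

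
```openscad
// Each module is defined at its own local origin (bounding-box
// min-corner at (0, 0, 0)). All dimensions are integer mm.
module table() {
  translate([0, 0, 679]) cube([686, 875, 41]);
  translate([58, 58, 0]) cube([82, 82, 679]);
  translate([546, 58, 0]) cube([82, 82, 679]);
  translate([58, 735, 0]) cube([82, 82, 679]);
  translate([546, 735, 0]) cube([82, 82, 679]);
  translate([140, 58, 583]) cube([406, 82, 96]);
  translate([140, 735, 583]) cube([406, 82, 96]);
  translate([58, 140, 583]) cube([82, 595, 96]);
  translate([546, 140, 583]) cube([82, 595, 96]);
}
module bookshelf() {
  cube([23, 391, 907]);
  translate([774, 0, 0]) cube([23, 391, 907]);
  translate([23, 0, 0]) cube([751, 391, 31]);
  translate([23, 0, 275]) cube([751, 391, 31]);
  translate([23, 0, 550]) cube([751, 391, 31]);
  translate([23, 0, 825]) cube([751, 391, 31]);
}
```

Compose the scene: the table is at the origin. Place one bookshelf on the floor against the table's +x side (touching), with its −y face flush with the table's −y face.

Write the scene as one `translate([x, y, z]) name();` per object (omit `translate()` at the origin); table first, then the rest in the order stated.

table();
translate([686, 0, 0]) bookshelf();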